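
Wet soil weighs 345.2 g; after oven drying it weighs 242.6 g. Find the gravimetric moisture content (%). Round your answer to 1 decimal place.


Step 1: Water mass = wet - dry = 345.2 - 242.6 = 102.6 g
Step 2: w = 100 * water mass / dry mass
Step 3: w = 100 * 102.6 / 242.6 = 42.3%

42.3


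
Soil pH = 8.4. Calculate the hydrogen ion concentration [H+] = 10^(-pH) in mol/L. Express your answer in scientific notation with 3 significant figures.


Step 1: [H+] = 10^(-pH)
Step 2: [H+] = 10^(-8.4)
Step 3: [H+] = 3.98e-09 mol/L

3.98e-09


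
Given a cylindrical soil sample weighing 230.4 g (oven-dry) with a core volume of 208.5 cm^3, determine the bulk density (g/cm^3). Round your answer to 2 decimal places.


Step 1: Identify the formula: BD = dry mass / volume
Step 2: Substitute values: BD = 230.4 / 208.5
Step 3: BD = 1.11 g/cm^3

1.11


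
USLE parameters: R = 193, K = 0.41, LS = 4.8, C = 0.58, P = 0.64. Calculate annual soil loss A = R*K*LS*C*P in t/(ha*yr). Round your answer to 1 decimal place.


Step 1: A = R * K * LS * C * P
Step 2: R * K = 193 * 0.41 = 79.13
Step 3: (R*K) * LS = 79.13 * 4.8 = 379.824
Step 4: * C * P = 379.824 * 0.58 * 0.64 = 141.0
Step 5: A = 141.0 t/(ha*yr)

141.0


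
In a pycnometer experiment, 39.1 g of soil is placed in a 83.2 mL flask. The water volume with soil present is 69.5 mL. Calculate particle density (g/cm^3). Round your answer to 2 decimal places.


Step 1: Volume of solids = flask volume - water volume with soil
Step 2: V_solids = 83.2 - 69.5 = 13.7 mL
Step 3: Particle density = mass / V_solids = 39.1 / 13.7 = 2.85 g/cm^3

2.85


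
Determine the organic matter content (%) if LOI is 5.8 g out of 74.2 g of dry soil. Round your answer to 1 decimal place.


Step 1: OM% = 100 * LOI / sample mass
Step 2: OM = 100 * 5.8 / 74.2
Step 3: OM = 7.8%

7.8


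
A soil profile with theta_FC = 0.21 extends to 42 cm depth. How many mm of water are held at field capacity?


Step 1: Water (mm) = theta_FC * depth (cm) * 10
Step 2: Water = 0.21 * 42 * 10
Step 3: Water = 88.2 mm

88.2


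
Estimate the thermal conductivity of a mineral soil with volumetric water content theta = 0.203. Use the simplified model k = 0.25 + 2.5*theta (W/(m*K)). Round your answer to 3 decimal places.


Step 1: k = 0.25 + 2.5 * theta
Step 2: k = 0.25 + 2.5 * 0.203
Step 3: k = 0.25 + 0.508
Step 4: k = 0.758 W/(m*K)

0.758


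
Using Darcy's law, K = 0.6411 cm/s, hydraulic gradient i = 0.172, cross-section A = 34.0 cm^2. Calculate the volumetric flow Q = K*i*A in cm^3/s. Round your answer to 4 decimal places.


Step 1: Apply Darcy's law: Q = K * i * A
Step 2: Q = 0.6411 * 0.172 * 34.0
Step 3: Q = 3.7492 cm^3/s

3.7492


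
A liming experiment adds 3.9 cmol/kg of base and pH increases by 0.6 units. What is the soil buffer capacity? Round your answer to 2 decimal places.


Step 1: BC = change in base / change in pH
Step 2: BC = 3.9 / 0.6
Step 3: BC = 6.5 cmol/(kg*pH unit)

6.5


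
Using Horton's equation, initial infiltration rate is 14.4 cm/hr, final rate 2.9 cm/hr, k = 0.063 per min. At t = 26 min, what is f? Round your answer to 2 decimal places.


Step 1: f = fc + (f0 - fc) * exp(-k * t)
Step 2: exp(-0.063 * 26) = 0.194368
Step 3: f = 2.9 + (14.4 - 2.9) * 0.194368
Step 4: f = 2.9 + 11.5 * 0.194368
Step 5: f = 5.14 cm/hr

5.14


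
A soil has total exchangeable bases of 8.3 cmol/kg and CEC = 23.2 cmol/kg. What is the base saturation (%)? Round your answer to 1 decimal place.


Step 1: BS = 100 * (sum of bases) / CEC
Step 2: BS = 100 * 8.3 / 23.2
Step 3: BS = 35.8%

35.8


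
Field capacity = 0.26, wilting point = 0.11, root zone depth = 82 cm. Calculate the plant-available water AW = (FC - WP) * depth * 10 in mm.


Step 1: Available water = (FC - WP) * depth * 10
Step 2: AW = (0.26 - 0.11) * 82 * 10
Step 3: AW = 0.15 * 82 * 10
Step 4: AW = 123.0 mm

123.0


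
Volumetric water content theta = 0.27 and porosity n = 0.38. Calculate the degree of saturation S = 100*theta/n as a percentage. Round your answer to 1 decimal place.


Step 1: S = 100 * theta_v / n
Step 2: S = 100 * 0.27 / 0.38
Step 3: S = 71.1%

71.1


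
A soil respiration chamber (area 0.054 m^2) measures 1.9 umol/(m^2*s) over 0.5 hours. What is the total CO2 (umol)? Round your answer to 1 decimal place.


Step 1: Convert time to seconds: 0.5 hr * 3600 = 1800.0 s
Step 2: Total = flux * area * time_s
Step 3: Total = 1.9 * 0.054 * 1800.0
Step 4: Total = 184.7 umol

184.7


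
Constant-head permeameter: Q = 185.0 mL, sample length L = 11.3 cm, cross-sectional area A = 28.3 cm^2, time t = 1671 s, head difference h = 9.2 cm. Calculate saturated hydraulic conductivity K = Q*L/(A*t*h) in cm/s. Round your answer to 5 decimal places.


Step 1: K = Q * L / (A * t * h)
Step 2: Numerator = 185.0 * 11.3 = 2090.5
Step 3: Denominator = 28.3 * 1671 * 9.2 = 435061.56
Step 4: K = 2090.5 / 435061.56 = 0.00481 cm/s

0.00481


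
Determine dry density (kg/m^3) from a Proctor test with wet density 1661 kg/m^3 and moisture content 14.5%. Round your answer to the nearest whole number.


Step 1: Dry density = wet density / (1 + w/100)
Step 2: Dry density = 1661 / (1 + 14.5/100)
Step 3: Dry density = 1661 / 1.145
Step 4: Dry density = 1451 kg/m^3

1451


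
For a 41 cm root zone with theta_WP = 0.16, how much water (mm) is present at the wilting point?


Step 1: Water (mm) = theta_WP * depth * 10
Step 2: Water = 0.16 * 41 * 10
Step 3: Water = 65.6 mm

65.6


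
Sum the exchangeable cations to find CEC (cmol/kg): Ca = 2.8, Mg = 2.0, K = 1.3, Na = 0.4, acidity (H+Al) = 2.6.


Step 1: CEC = Ca + Mg + K + Na + (H+Al)
Step 2: CEC = 2.8 + 2.0 + 1.3 + 0.4 + 2.6
Step 3: CEC = 9.1 cmol/kg

9.1


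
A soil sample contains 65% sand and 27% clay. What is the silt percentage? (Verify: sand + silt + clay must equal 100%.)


Step 1: sand + silt + clay = 100%
Step 2: silt = 100 - sand - clay
Step 3: silt = 100 - 65 - 27
Step 4: silt = 8%

8


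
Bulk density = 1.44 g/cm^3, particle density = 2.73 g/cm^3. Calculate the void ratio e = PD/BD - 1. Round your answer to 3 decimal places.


Step 1: e = PD / BD - 1
Step 2: e = 2.73 / 1.44 - 1
Step 3: e = 1.89583 - 1
Step 4: e = 0.896

0.896


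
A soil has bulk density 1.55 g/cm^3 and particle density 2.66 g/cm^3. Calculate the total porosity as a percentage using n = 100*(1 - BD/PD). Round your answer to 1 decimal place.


Step 1: Formula: n = 100 * (1 - BD / PD)
Step 2: n = 100 * (1 - 1.55 / 2.66)
Step 3: n = 100 * (1 - 0.58271)
Step 4: n = 41.7%

41.7


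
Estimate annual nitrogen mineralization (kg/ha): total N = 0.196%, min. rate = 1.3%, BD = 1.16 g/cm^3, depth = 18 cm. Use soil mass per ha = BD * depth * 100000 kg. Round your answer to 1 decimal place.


Step 1: Soil mass per ha = BD * depth * 100000 = 1.16 * 18 * 100000 = 2088000 kg
Step 2: Total N pool = soil mass * N%/100 = 2088000 * 0.196/100 = 4092.48 kg/ha
Step 3: N mineralized = N pool * rate%/100 = 4092.48 * 1.3/100 = 53.2 kg/ha/yr

53.2


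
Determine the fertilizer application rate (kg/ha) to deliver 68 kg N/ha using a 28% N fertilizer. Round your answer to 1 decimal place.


Step 1: Fertilizer rate = target N / (N content / 100)
Step 2: Rate = 68 / (28 / 100)
Step 3: Rate = 68 / 0.28
Step 4: Rate = 242.9 kg/ha

242.9


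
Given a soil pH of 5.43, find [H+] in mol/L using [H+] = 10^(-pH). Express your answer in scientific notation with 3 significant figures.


Step 1: [H+] = 10^(-pH)
Step 2: [H+] = 10^(-5.43)
Step 3: [H+] = 3.72e-06 mol/L

3.72e-06


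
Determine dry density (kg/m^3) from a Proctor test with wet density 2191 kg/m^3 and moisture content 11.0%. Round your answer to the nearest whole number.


Step 1: Dry density = wet density / (1 + w/100)
Step 2: Dry density = 2191 / (1 + 11.0/100)
Step 3: Dry density = 2191 / 1.11
Step 4: Dry density = 1974 kg/m^3

1974


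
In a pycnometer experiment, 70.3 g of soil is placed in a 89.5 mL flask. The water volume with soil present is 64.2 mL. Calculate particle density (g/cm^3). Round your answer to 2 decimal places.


Step 1: Volume of solids = flask volume - water volume with soil
Step 2: V_solids = 89.5 - 64.2 = 25.3 mL
Step 3: Particle density = mass / V_solids = 70.3 / 25.3 = 2.78 g/cm^3

2.78


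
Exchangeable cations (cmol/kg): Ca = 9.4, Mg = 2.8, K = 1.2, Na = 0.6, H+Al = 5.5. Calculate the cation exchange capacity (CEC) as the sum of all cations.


Step 1: CEC = Ca + Mg + K + Na + (H+Al)
Step 2: CEC = 9.4 + 2.8 + 1.2 + 0.6 + 5.5
Step 3: CEC = 19.5 cmol/kg

19.5


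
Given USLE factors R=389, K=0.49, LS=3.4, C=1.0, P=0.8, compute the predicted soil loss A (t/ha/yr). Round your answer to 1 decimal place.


Step 1: A = R * K * LS * C * P
Step 2: R * K = 389 * 0.49 = 190.61
Step 3: (R*K) * LS = 190.61 * 3.4 = 648.074
Step 4: * C * P = 648.074 * 1.0 * 0.8 = 518.5
Step 5: A = 518.5 t/(ha*yr)

518.5


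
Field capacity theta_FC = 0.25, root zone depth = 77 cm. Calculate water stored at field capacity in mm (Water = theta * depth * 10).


Step 1: Water (mm) = theta_FC * depth (cm) * 10
Step 2: Water = 0.25 * 77 * 10
Step 3: Water = 192.5 mm

192.5


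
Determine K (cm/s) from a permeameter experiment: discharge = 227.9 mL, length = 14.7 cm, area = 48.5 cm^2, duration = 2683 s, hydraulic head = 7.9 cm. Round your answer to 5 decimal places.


Step 1: K = Q * L / (A * t * h)
Step 2: Numerator = 227.9 * 14.7 = 3350.13
Step 3: Denominator = 48.5 * 2683 * 7.9 = 1027991.45
Step 4: K = 3350.13 / 1027991.45 = 0.00326 cm/s

0.00326


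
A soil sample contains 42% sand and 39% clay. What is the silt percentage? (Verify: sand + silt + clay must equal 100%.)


Step 1: sand + silt + clay = 100%
Step 2: silt = 100 - sand - clay
Step 3: silt = 100 - 42 - 39
Step 4: silt = 19%

19


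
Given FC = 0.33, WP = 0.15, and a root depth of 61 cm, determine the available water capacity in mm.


Step 1: Available water = (FC - WP) * depth * 10
Step 2: AW = (0.33 - 0.15) * 61 * 10
Step 3: AW = 0.18 * 61 * 10
Step 4: AW = 109.8 mm

109.8


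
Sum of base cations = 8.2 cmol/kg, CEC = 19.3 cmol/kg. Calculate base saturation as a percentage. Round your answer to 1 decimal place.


Step 1: BS = 100 * (sum of bases) / CEC
Step 2: BS = 100 * 8.2 / 19.3
Step 3: BS = 42.5%

42.5


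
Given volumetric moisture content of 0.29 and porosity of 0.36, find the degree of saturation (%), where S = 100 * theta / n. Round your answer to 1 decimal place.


Step 1: S = 100 * theta_v / n
Step 2: S = 100 * 0.29 / 0.36
Step 3: S = 80.6%

80.6


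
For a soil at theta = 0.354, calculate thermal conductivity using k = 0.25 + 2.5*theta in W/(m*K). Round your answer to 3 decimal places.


Step 1: k = 0.25 + 2.5 * theta
Step 2: k = 0.25 + 2.5 * 0.354
Step 3: k = 0.25 + 0.885
Step 4: k = 1.135 W/(m*K)

1.135


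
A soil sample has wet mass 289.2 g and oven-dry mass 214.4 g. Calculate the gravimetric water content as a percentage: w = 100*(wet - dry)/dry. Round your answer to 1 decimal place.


Step 1: Water mass = wet - dry = 289.2 - 214.4 = 74.8 g
Step 2: w = 100 * water mass / dry mass
Step 3: w = 100 * 74.8 / 214.4 = 34.9%

34.9


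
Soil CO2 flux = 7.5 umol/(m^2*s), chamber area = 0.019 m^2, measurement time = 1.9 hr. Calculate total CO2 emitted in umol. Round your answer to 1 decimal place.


Step 1: Convert time to seconds: 1.9 hr * 3600 = 6840.0 s
Step 2: Total = flux * area * time_s
Step 3: Total = 7.5 * 0.019 * 6840.0
Step 4: Total = 974.7 umol

974.7


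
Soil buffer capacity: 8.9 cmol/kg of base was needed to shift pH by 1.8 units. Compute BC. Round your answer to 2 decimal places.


Step 1: BC = change in base / change in pH
Step 2: BC = 8.9 / 1.8
Step 3: BC = 4.94 cmol/(kg*pH unit)

4.94


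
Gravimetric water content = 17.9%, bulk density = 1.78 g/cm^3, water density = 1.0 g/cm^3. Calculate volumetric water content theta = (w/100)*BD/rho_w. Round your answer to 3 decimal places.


Step 1: theta = (w / 100) * BD / rho_w
Step 2: theta = (17.9 / 100) * 1.78 / 1.0
Step 3: theta = 0.179 * 1.78
Step 4: theta = 0.319

0.319


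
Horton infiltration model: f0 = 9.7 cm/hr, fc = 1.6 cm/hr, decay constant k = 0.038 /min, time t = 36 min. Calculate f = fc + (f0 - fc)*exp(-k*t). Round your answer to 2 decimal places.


Step 1: f = fc + (f0 - fc) * exp(-k * t)
Step 2: exp(-0.038 * 36) = 0.254616
Step 3: f = 1.6 + (9.7 - 1.6) * 0.254616
Step 4: f = 1.6 + 8.1 * 0.254616
Step 5: f = 3.66 cm/hr

3.66


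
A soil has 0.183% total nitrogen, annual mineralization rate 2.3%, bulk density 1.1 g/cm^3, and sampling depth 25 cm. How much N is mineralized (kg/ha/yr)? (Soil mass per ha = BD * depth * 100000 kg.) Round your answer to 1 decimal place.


Step 1: Soil mass per ha = BD * depth * 100000 = 1.1 * 25 * 100000 = 2750000 kg
Step 2: Total N pool = soil mass * N%/100 = 2750000 * 0.183/100 = 5032.5 kg/ha
Step 3: N mineralized = N pool * rate%/100 = 5032.5 * 2.3/100 = 115.7 kg/ha/yr

115.7


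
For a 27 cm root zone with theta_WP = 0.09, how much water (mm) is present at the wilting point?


Step 1: Water (mm) = theta_WP * depth * 10
Step 2: Water = 0.09 * 27 * 10
Step 3: Water = 24.3 mm

24.3


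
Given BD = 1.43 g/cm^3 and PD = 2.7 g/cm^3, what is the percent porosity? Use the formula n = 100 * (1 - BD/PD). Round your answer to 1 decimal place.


Step 1: Formula: n = 100 * (1 - BD / PD)
Step 2: n = 100 * (1 - 1.43 / 2.7)
Step 3: n = 100 * (1 - 0.52963)
Step 4: n = 47.0%

47.0


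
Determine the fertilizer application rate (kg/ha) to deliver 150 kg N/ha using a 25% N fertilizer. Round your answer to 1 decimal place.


Step 1: Fertilizer rate = target N / (N content / 100)
Step 2: Rate = 150 / (25 / 100)
Step 3: Rate = 150 / 0.25
Step 4: Rate = 600.0 kg/ha

600.0


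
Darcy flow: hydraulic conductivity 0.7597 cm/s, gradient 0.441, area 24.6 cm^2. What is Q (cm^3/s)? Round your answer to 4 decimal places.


Step 1: Apply Darcy's law: Q = K * i * A
Step 2: Q = 0.7597 * 0.441 * 24.6
Step 3: Q = 8.2417 cm^3/s

8.2417


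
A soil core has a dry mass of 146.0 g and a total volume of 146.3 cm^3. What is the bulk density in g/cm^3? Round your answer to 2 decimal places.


Step 1: Identify the formula: BD = dry mass / volume
Step 2: Substitute values: BD = 146.0 / 146.3
Step 3: BD = 1.0 g/cm^3

1.0


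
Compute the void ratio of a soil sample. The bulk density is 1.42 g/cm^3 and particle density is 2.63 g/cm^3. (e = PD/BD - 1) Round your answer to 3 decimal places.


Step 1: e = PD / BD - 1
Step 2: e = 2.63 / 1.42 - 1
Step 3: e = 1.85211 - 1
Step 4: e = 0.852

0.852


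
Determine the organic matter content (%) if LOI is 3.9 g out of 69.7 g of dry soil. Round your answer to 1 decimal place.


Step 1: OM% = 100 * LOI / sample mass
Step 2: OM = 100 * 3.9 / 69.7
Step 3: OM = 5.6%

5.6


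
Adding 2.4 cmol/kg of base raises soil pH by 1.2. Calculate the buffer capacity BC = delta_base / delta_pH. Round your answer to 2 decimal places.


Step 1: BC = change in base / change in pH
Step 2: BC = 2.4 / 1.2
Step 3: BC = 2.0 cmol/(kg*pH unit)

2.0


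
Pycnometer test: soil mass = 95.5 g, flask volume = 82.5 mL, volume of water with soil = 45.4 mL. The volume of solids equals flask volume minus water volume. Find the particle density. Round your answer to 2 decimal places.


Step 1: Volume of solids = flask volume - water volume with soil
Step 2: V_solids = 82.5 - 45.4 = 37.1 mL
Step 3: Particle density = mass / V_solids = 95.5 / 37.1 = 2.57 g/cm^3

2.57


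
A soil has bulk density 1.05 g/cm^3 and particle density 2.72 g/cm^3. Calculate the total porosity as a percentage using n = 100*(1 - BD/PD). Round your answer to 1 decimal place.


Step 1: Formula: n = 100 * (1 - BD / PD)
Step 2: n = 100 * (1 - 1.05 / 2.72)
Step 3: n = 100 * (1 - 0.38603)
Step 4: n = 61.4%

61.4


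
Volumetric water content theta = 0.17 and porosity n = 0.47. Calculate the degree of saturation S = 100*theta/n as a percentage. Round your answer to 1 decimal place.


Step 1: S = 100 * theta_v / n
Step 2: S = 100 * 0.17 / 0.47
Step 3: S = 36.2%

36.2


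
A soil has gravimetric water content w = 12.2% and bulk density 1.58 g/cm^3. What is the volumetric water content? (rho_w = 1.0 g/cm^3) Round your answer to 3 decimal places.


Step 1: theta = (w / 100) * BD / rho_w
Step 2: theta = (12.2 / 100) * 1.58 / 1.0
Step 3: theta = 0.122 * 1.58
Step 4: theta = 0.193

0.193


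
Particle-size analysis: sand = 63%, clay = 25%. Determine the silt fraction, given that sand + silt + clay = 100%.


Step 1: sand + silt + clay = 100%
Step 2: silt = 100 - sand - clay
Step 3: silt = 100 - 63 - 25
Step 4: silt = 12%

12


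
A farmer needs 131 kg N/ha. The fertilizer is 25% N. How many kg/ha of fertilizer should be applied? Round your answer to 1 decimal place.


Step 1: Fertilizer rate = target N / (N content / 100)
Step 2: Rate = 131 / (25 / 100)
Step 3: Rate = 131 / 0.25
Step 4: Rate = 524.0 kg/ha

524.0


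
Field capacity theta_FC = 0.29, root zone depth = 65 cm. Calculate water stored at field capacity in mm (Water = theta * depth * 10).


Step 1: Water (mm) = theta_FC * depth (cm) * 10
Step 2: Water = 0.29 * 65 * 10
Step 3: Water = 188.5 mm

188.5


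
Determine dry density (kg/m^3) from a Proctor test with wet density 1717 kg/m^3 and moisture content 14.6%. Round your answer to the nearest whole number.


Step 1: Dry density = wet density / (1 + w/100)
Step 2: Dry density = 1717 / (1 + 14.6/100)
Step 3: Dry density = 1717 / 1.146
Step 4: Dry density = 1498 kg/m^3

1498


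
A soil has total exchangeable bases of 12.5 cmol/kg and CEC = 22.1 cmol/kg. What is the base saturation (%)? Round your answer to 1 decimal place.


Step 1: BS = 100 * (sum of bases) / CEC
Step 2: BS = 100 * 12.5 / 22.1
Step 3: BS = 56.6%

56.6


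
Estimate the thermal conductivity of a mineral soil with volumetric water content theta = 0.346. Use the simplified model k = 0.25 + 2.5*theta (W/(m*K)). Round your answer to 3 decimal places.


Step 1: k = 0.25 + 2.5 * theta
Step 2: k = 0.25 + 2.5 * 0.346
Step 3: k = 0.25 + 0.865
Step 4: k = 1.115 W/(m*K)

1.115


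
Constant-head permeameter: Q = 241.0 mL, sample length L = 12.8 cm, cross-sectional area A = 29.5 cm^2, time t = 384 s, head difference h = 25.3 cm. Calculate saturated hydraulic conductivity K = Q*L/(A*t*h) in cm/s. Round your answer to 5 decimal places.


Step 1: K = Q * L / (A * t * h)
Step 2: Numerator = 241.0 * 12.8 = 3084.8
Step 3: Denominator = 29.5 * 384 * 25.3 = 286598.4
Step 4: K = 3084.8 / 286598.4 = 0.01076 cm/s

0.01076


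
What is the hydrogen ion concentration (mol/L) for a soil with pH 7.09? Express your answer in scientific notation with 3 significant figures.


Step 1: [H+] = 10^(-pH)
Step 2: [H+] = 10^(-7.09)
Step 3: [H+] = 8.13e-08 mol/L

8.13e-08


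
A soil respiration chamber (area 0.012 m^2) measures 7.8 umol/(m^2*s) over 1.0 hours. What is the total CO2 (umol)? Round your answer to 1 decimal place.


Step 1: Convert time to seconds: 1.0 hr * 3600 = 3600.0 s
Step 2: Total = flux * area * time_s
Step 3: Total = 7.8 * 0.012 * 3600.0
Step 4: Total = 337.0 umol

337.0


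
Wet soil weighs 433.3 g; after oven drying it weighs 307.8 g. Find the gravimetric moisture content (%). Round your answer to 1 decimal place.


Step 1: Water mass = wet - dry = 433.3 - 307.8 = 125.5 g
Step 2: w = 100 * water mass / dry mass
Step 3: w = 100 * 125.5 / 307.8 = 40.8%

40.8


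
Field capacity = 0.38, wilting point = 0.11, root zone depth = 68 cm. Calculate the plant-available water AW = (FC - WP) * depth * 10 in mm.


Step 1: Available water = (FC - WP) * depth * 10
Step 2: AW = (0.38 - 0.11) * 68 * 10
Step 3: AW = 0.27 * 68 * 10
Step 4: AW = 183.6 mm

183.6


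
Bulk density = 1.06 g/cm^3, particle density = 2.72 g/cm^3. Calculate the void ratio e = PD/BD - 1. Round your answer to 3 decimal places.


Step 1: e = PD / BD - 1
Step 2: e = 2.72 / 1.06 - 1
Step 3: e = 2.56604 - 1
Step 4: e = 1.566

1.566


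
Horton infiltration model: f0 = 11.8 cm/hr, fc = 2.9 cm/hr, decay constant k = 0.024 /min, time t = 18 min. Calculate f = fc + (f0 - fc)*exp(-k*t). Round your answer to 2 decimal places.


Step 1: f = fc + (f0 - fc) * exp(-k * t)
Step 2: exp(-0.024 * 18) = 0.649209
Step 3: f = 2.9 + (11.8 - 2.9) * 0.649209
Step 4: f = 2.9 + 8.9 * 0.649209
Step 5: f = 8.68 cm/hr

8.68


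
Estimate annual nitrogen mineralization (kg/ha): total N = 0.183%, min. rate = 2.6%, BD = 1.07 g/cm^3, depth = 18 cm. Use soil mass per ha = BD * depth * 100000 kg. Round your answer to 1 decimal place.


Step 1: Soil mass per ha = BD * depth * 100000 = 1.07 * 18 * 100000 = 1926000 kg
Step 2: Total N pool = soil mass * N%/100 = 1926000 * 0.183/100 = 3524.58 kg/ha
Step 3: N mineralized = N pool * rate%/100 = 3524.58 * 2.6/100 = 91.6 kg/ha/yr

91.6


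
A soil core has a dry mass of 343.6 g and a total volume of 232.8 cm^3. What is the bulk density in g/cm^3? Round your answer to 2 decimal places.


Step 1: Identify the formula: BD = dry mass / volume
Step 2: Substitute values: BD = 343.6 / 232.8
Step 3: BD = 1.48 g/cm^3

1.48


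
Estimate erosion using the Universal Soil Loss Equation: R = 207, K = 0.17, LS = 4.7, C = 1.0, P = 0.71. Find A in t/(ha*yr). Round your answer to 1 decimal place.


Step 1: A = R * K * LS * C * P
Step 2: R * K = 207 * 0.17 = 35.19
Step 3: (R*K) * LS = 35.19 * 4.7 = 165.393
Step 4: * C * P = 165.393 * 1.0 * 0.71 = 117.4
Step 5: A = 117.4 t/(ha*yr)

117.4


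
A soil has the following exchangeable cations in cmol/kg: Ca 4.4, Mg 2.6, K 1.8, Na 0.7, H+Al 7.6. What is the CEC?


Step 1: CEC = Ca + Mg + K + Na + (H+Al)
Step 2: CEC = 4.4 + 2.6 + 1.8 + 0.7 + 7.6
Step 3: CEC = 17.1 cmol/kg

17.1


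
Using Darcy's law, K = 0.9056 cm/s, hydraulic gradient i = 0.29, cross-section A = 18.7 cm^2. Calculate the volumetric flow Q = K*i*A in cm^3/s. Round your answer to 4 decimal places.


Step 1: Apply Darcy's law: Q = K * i * A
Step 2: Q = 0.9056 * 0.29 * 18.7
Step 3: Q = 4.9111 cm^3/s

4.9111


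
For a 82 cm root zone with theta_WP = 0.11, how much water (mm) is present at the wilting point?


Step 1: Water (mm) = theta_WP * depth * 10
Step 2: Water = 0.11 * 82 * 10
Step 3: Water = 90.2 mm

90.2


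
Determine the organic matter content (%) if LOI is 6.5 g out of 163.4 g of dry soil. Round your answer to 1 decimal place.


Step 1: OM% = 100 * LOI / sample mass
Step 2: OM = 100 * 6.5 / 163.4
Step 3: OM = 4.0%

4.0


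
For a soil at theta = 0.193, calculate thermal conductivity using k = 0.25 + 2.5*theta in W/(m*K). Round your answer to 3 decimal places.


Step 1: k = 0.25 + 2.5 * theta
Step 2: k = 0.25 + 2.5 * 0.193
Step 3: k = 0.25 + 0.483
Step 4: k = 0.733 W/(m*K)

0.733


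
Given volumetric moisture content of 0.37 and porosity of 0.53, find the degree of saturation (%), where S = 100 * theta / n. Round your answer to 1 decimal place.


Step 1: S = 100 * theta_v / n
Step 2: S = 100 * 0.37 / 0.53
Step 3: S = 69.8%

69.8


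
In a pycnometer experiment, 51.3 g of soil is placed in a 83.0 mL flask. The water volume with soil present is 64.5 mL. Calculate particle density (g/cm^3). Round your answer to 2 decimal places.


Step 1: Volume of solids = flask volume - water volume with soil
Step 2: V_solids = 83.0 - 64.5 = 18.5 mL
Step 3: Particle density = mass / V_solids = 51.3 / 18.5 = 2.77 g/cm^3

2.77


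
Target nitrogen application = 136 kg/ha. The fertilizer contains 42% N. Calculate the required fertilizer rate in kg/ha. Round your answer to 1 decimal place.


Step 1: Fertilizer rate = target N / (N content / 100)
Step 2: Rate = 136 / (42 / 100)
Step 3: Rate = 136 / 0.42
Step 4: Rate = 323.8 kg/ha

323.8


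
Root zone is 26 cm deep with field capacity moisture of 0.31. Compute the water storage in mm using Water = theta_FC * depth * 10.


Step 1: Water (mm) = theta_FC * depth (cm) * 10
Step 2: Water = 0.31 * 26 * 10
Step 3: Water = 80.6 mm

80.6


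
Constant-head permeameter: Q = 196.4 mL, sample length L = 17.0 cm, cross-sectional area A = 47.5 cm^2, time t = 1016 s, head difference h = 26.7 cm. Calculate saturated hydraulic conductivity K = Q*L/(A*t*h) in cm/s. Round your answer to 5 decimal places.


Step 1: K = Q * L / (A * t * h)
Step 2: Numerator = 196.4 * 17.0 = 3338.8
Step 3: Denominator = 47.5 * 1016 * 26.7 = 1288542.0
Step 4: K = 3338.8 / 1288542.0 = 0.00259 cm/s

0.00259


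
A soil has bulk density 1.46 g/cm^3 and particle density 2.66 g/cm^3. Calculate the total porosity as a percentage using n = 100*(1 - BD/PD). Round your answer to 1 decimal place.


Step 1: Formula: n = 100 * (1 - BD / PD)
Step 2: n = 100 * (1 - 1.46 / 2.66)
Step 3: n = 100 * (1 - 0.54887)
Step 4: n = 45.1%

45.1


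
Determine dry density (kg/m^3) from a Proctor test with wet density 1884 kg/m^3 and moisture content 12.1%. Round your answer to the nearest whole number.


Step 1: Dry density = wet density / (1 + w/100)
Step 2: Dry density = 1884 / (1 + 12.1/100)
Step 3: Dry density = 1884 / 1.121
Step 4: Dry density = 1681 kg/m^3

1681


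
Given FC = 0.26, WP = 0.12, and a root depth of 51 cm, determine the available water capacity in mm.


Step 1: Available water = (FC - WP) * depth * 10
Step 2: AW = (0.26 - 0.12) * 51 * 10
Step 3: AW = 0.14 * 51 * 10
Step 4: AW = 71.4 mm

71.4


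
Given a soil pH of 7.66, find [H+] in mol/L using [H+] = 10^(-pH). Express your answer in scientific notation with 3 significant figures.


Step 1: [H+] = 10^(-pH)
Step 2: [H+] = 10^(-7.66)
Step 3: [H+] = 2.19e-08 mol/L

2.19e-08


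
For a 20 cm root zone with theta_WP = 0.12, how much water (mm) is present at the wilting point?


Step 1: Water (mm) = theta_WP * depth * 10
Step 2: Water = 0.12 * 20 * 10
Step 3: Water = 24.0 mm

24.0


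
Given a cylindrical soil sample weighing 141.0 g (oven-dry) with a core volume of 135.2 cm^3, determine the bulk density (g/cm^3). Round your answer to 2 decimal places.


Step 1: Identify the formula: BD = dry mass / volume
Step 2: Substitute values: BD = 141.0 / 135.2
Step 3: BD = 1.04 g/cm^3

1.04


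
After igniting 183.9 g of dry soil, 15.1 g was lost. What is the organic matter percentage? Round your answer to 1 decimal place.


Step 1: OM% = 100 * LOI / sample mass
Step 2: OM = 100 * 15.1 / 183.9
Step 3: OM = 8.2%

8.2


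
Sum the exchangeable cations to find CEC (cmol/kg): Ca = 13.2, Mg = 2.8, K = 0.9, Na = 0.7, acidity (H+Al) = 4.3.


Step 1: CEC = Ca + Mg + K + Na + (H+Al)
Step 2: CEC = 13.2 + 2.8 + 0.9 + 0.7 + 4.3
Step 3: CEC = 21.9 cmol/kg

21.9


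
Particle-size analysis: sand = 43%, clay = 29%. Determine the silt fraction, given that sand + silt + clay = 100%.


Step 1: sand + silt + clay = 100%
Step 2: silt = 100 - sand - clay
Step 3: silt = 100 - 43 - 29
Step 4: silt = 28%

28


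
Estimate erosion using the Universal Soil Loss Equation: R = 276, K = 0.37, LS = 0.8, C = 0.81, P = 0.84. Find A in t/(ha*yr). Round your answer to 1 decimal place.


Step 1: A = R * K * LS * C * P
Step 2: R * K = 276 * 0.37 = 102.12
Step 3: (R*K) * LS = 102.12 * 0.8 = 81.696
Step 4: * C * P = 81.696 * 0.81 * 0.84 = 55.6
Step 5: A = 55.6 t/(ha*yr)

55.6


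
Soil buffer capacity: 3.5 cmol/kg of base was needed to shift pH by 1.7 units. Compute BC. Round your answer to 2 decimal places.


Step 1: BC = change in base / change in pH
Step 2: BC = 3.5 / 1.7
Step 3: BC = 2.06 cmol/(kg*pH unit)

2.06


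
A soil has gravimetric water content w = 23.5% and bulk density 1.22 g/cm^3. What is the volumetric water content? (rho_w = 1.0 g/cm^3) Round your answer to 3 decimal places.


Step 1: theta = (w / 100) * BD / rho_w
Step 2: theta = (23.5 / 100) * 1.22 / 1.0
Step 3: theta = 0.235 * 1.22
Step 4: theta = 0.287

0.287


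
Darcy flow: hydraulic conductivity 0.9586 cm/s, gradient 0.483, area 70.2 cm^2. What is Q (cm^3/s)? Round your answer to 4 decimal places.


Step 1: Apply Darcy's law: Q = K * i * A
Step 2: Q = 0.9586 * 0.483 * 70.2
Step 3: Q = 32.5029 cm^3/s

32.5029


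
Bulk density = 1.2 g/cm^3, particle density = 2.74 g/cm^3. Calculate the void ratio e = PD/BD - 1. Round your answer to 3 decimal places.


Step 1: e = PD / BD - 1
Step 2: e = 2.74 / 1.2 - 1
Step 3: e = 2.28333 - 1
Step 4: e = 1.283

1.283


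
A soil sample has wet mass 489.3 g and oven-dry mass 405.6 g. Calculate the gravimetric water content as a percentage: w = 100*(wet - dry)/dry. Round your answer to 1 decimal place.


Step 1: Water mass = wet - dry = 489.3 - 405.6 = 83.7 g
Step 2: w = 100 * water mass / dry mass
Step 3: w = 100 * 83.7 / 405.6 = 20.6%

20.6


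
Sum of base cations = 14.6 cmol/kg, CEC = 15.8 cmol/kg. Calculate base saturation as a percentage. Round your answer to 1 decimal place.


Step 1: BS = 100 * (sum of bases) / CEC
Step 2: BS = 100 * 14.6 / 15.8
Step 3: BS = 92.4%

92.4


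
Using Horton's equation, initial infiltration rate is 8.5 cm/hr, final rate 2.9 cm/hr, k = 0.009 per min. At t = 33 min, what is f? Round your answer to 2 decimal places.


Step 1: f = fc + (f0 - fc) * exp(-k * t)
Step 2: exp(-0.009 * 33) = 0.743044
Step 3: f = 2.9 + (8.5 - 2.9) * 0.743044
Step 4: f = 2.9 + 5.6 * 0.743044
Step 5: f = 7.06 cm/hr

7.06


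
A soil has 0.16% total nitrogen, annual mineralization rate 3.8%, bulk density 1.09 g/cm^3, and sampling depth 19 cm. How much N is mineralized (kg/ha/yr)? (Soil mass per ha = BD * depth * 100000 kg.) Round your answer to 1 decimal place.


Step 1: Soil mass per ha = BD * depth * 100000 = 1.09 * 19 * 100000 = 2071000 kg
Step 2: Total N pool = soil mass * N%/100 = 2071000 * 0.16/100 = 3313.6 kg/ha
Step 3: N mineralized = N pool * rate%/100 = 3313.6 * 3.8/100 = 125.9 kg/ha/yr

125.9


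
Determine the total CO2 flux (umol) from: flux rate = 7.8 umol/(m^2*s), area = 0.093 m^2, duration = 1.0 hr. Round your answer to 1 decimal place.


Step 1: Convert time to seconds: 1.0 hr * 3600 = 3600.0 s
Step 2: Total = flux * area * time_s
Step 3: Total = 7.8 * 0.093 * 3600.0
Step 4: Total = 2611.4 umol

2611.4


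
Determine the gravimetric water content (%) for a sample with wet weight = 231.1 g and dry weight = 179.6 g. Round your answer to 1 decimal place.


Step 1: Water mass = wet - dry = 231.1 - 179.6 = 51.5 g
Step 2: w = 100 * water mass / dry mass
Step 3: w = 100 * 51.5 / 179.6 = 28.7%

28.7


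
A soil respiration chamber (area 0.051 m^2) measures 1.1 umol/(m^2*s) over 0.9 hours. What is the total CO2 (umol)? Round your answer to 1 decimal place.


Step 1: Convert time to seconds: 0.9 hr * 3600 = 3240.0 s
Step 2: Total = flux * area * time_s
Step 3: Total = 1.1 * 0.051 * 3240.0
Step 4: Total = 181.8 umol

181.8


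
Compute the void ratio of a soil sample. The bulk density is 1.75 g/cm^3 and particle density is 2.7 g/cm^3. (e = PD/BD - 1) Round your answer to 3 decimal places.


Step 1: e = PD / BD - 1
Step 2: e = 2.7 / 1.75 - 1
Step 3: e = 1.54286 - 1
Step 4: e = 0.543

0.543


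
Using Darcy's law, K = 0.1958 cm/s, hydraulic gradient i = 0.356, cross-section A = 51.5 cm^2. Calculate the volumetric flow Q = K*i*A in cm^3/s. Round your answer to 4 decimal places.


Step 1: Apply Darcy's law: Q = K * i * A
Step 2: Q = 0.1958 * 0.356 * 51.5
Step 3: Q = 3.5898 cm^3/s

3.5898


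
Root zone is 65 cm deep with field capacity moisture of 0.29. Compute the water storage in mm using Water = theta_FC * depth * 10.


Step 1: Water (mm) = theta_FC * depth (cm) * 10
Step 2: Water = 0.29 * 65 * 10
Step 3: Water = 188.5 mm

188.5


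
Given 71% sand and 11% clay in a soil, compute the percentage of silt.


Step 1: sand + silt + clay = 100%
Step 2: silt = 100 - sand - clay
Step 3: silt = 100 - 71 - 11
Step 4: silt = 18%

18


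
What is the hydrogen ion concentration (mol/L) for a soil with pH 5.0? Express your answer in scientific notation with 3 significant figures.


Step 1: [H+] = 10^(-pH)
Step 2: [H+] = 10^(-5.0)
Step 3: [H+] = 1.00e-05 mol/L

1.00e-05


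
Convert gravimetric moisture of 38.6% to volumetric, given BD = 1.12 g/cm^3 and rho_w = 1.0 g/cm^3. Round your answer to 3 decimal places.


Step 1: theta = (w / 100) * BD / rho_w
Step 2: theta = (38.6 / 100) * 1.12 / 1.0
Step 3: theta = 0.386 * 1.12
Step 4: theta = 0.432

0.432


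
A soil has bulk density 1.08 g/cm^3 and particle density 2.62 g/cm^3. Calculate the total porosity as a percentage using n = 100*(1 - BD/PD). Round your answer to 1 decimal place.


Step 1: Formula: n = 100 * (1 - BD / PD)
Step 2: n = 100 * (1 - 1.08 / 2.62)
Step 3: n = 100 * (1 - 0.41221)
Step 4: n = 58.8%

58.8


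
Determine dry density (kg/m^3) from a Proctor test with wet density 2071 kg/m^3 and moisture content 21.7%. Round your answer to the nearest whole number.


Step 1: Dry density = wet density / (1 + w/100)
Step 2: Dry density = 2071 / (1 + 21.7/100)
Step 3: Dry density = 2071 / 1.217
Step 4: Dry density = 1702 kg/m^3

1702


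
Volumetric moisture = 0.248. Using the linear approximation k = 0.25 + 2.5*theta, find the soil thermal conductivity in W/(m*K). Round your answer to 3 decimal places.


Step 1: k = 0.25 + 2.5 * theta
Step 2: k = 0.25 + 2.5 * 0.248
Step 3: k = 0.25 + 0.62
Step 4: k = 0.87 W/(m*K)

0.87


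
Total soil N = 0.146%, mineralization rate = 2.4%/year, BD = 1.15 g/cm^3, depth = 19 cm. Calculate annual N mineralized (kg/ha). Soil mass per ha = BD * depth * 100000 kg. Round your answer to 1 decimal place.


Step 1: Soil mass per ha = BD * depth * 100000 = 1.15 * 19 * 100000 = 2185000 kg
Step 2: Total N pool = soil mass * N%/100 = 2185000 * 0.146/100 = 3190.1 kg/ha
Step 3: N mineralized = N pool * rate%/100 = 3190.1 * 2.4/100 = 76.6 kg/ha/yr

76.6


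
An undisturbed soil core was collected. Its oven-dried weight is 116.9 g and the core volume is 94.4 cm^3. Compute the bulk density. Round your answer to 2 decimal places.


Step 1: Identify the formula: BD = dry mass / volume
Step 2: Substitute values: BD = 116.9 / 94.4
Step 3: BD = 1.24 g/cm^3

1.24


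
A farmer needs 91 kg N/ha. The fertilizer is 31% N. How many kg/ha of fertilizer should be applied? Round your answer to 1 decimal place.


Step 1: Fertilizer rate = target N / (N content / 100)
Step 2: Rate = 91 / (31 / 100)
Step 3: Rate = 91 / 0.31
Step 4: Rate = 293.5 kg/ha

293.5


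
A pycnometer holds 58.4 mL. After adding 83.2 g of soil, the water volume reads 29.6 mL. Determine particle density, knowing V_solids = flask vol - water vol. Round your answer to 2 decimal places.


Step 1: Volume of solids = flask volume - water volume with soil
Step 2: V_solids = 58.4 - 29.6 = 28.8 mL
Step 3: Particle density = mass / V_solids = 83.2 / 28.8 = 2.89 g/cm^3

2.89


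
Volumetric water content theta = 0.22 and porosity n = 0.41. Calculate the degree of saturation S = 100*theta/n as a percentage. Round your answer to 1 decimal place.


Step 1: S = 100 * theta_v / n
Step 2: S = 100 * 0.22 / 0.41
Step 3: S = 53.7%

53.7


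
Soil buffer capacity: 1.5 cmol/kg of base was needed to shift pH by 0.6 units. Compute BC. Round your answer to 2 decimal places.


Step 1: BC = change in base / change in pH
Step 2: BC = 1.5 / 0.6
Step 3: BC = 2.5 cmol/(kg*pH unit)

2.5


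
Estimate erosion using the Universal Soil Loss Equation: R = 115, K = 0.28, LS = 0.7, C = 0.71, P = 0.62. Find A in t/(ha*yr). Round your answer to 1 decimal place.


Step 1: A = R * K * LS * C * P
Step 2: R * K = 115 * 0.28 = 32.2
Step 3: (R*K) * LS = 32.2 * 0.7 = 22.54
Step 4: * C * P = 22.54 * 0.71 * 0.62 = 9.9
Step 5: A = 9.9 t/(ha*yr)

9.9


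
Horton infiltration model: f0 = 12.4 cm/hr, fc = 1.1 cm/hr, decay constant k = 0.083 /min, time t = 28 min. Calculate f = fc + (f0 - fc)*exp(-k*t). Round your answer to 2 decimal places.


Step 1: f = fc + (f0 - fc) * exp(-k * t)
Step 2: exp(-0.083 * 28) = 0.097881
Step 3: f = 1.1 + (12.4 - 1.1) * 0.097881
Step 4: f = 1.1 + 11.3 * 0.097881
Step 5: f = 2.21 cm/hr

2.21


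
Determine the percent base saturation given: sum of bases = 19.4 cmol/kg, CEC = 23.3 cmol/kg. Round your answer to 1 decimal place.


Step 1: BS = 100 * (sum of bases) / CEC
Step 2: BS = 100 * 19.4 / 23.3
Step 3: BS = 83.3%

83.3


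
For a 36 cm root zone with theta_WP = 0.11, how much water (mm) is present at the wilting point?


Step 1: Water (mm) = theta_WP * depth * 10
Step 2: Water = 0.11 * 36 * 10
Step 3: Water = 39.6 mm

39.6


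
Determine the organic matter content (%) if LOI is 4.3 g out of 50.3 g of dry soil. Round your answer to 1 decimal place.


Step 1: OM% = 100 * LOI / sample mass
Step 2: OM = 100 * 4.3 / 50.3
Step 3: OM = 8.5%

8.5


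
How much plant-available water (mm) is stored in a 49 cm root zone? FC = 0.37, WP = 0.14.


Step 1: Available water = (FC - WP) * depth * 10
Step 2: AW = (0.37 - 0.14) * 49 * 10
Step 3: AW = 0.23 * 49 * 10
Step 4: AW = 112.7 mm

112.7


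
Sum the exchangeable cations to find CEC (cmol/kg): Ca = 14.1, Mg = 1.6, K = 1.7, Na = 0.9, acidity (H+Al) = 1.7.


Step 1: CEC = Ca + Mg + K + Na + (H+Al)
Step 2: CEC = 14.1 + 1.6 + 1.7 + 0.9 + 1.7
Step 3: CEC = 20.0 cmol/kg

20.0


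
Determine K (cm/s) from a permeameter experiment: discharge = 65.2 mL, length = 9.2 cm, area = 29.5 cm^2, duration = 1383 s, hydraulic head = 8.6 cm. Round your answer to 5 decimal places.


Step 1: K = Q * L / (A * t * h)
Step 2: Numerator = 65.2 * 9.2 = 599.84
Step 3: Denominator = 29.5 * 1383 * 8.6 = 350867.1
Step 4: K = 599.84 / 350867.1 = 0.00171 cm/s

0.00171


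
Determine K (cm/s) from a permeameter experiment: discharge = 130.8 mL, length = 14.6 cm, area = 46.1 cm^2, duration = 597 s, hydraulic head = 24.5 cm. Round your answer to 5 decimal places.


Step 1: K = Q * L / (A * t * h)
Step 2: Numerator = 130.8 * 14.6 = 1909.68
Step 3: Denominator = 46.1 * 597 * 24.5 = 674281.65
Step 4: K = 1909.68 / 674281.65 = 0.00283 cm/s

0.00283


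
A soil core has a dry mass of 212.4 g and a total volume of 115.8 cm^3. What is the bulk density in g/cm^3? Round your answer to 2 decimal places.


Step 1: Identify the formula: BD = dry mass / volume
Step 2: Substitute values: BD = 212.4 / 115.8
Step 3: BD = 1.83 g/cm^3

1.83


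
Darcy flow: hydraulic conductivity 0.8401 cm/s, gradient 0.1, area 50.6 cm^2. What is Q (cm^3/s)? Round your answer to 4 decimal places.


Step 1: Apply Darcy's law: Q = K * i * A
Step 2: Q = 0.8401 * 0.1 * 50.6
Step 3: Q = 4.2509 cm^3/s

4.2509


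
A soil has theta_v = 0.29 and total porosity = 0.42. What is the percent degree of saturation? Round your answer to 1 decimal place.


Step 1: S = 100 * theta_v / n
Step 2: S = 100 * 0.29 / 0.42
Step 3: S = 69.0%

69.0


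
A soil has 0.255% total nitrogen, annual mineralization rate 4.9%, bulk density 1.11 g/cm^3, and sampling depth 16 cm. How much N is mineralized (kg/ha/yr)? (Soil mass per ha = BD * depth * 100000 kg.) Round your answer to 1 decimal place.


Step 1: Soil mass per ha = BD * depth * 100000 = 1.11 * 16 * 100000 = 1776000 kg
Step 2: Total N pool = soil mass * N%/100 = 1776000 * 0.255/100 = 4528.8 kg/ha
Step 3: N mineralized = N pool * rate%/100 = 4528.8 * 4.9/100 = 221.9 kg/ha/yr

221.9


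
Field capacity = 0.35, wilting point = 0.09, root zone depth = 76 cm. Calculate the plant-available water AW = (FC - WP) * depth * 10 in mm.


Step 1: Available water = (FC - WP) * depth * 10
Step 2: AW = (0.35 - 0.09) * 76 * 10
Step 3: AW = 0.26 * 76 * 10
Step 4: AW = 197.6 mm

197.6


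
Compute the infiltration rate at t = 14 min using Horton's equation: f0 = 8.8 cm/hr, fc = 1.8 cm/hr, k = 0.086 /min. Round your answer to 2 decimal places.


Step 1: f = fc + (f0 - fc) * exp(-k * t)
Step 2: exp(-0.086 * 14) = 0.299992
Step 3: f = 1.8 + (8.8 - 1.8) * 0.299992
Step 4: f = 1.8 + 7.0 * 0.299992
Step 5: f = 3.9 cm/hr

3.9


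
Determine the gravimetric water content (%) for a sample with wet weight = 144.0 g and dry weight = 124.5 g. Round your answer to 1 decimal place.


Step 1: Water mass = wet - dry = 144.0 - 124.5 = 19.5 g
Step 2: w = 100 * water mass / dry mass
Step 3: w = 100 * 19.5 / 124.5 = 15.7%

15.7
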